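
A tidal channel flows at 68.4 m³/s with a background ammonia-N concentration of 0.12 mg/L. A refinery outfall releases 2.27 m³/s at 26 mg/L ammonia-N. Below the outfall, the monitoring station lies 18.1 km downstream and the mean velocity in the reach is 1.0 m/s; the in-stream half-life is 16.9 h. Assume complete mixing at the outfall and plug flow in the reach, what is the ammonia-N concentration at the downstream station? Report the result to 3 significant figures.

Mixed concentration C = ΣQC/ΣQ = (68.40·0.1200 + 2.270·26.00) / 70.67 = 67.23/70.67 = 0.9513 mg/L.
Travel time t = 18.1·1000 / 1.0 = 18100 s = 5.028 h.
Half-life 16.9 h → k = ln 2 / 16.9 = 0.04101 h⁻¹ = 0.9844 d⁻¹.
First-order decay: C = 0.9513·exp(−k·t) = 0.9513·0.8137 = 0.7740 mg/L.

0.774 mg/L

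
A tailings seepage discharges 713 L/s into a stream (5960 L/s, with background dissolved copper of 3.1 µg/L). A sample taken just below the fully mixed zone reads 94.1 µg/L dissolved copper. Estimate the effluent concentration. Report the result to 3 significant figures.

855 µg/L

Mass balance: 5960·3.100 + 713.0·Cₑ = 6673·94.10
→ Cₑ = (6673·94.10 − 5960·3.100) / 713.0 = 854.8 µg/L.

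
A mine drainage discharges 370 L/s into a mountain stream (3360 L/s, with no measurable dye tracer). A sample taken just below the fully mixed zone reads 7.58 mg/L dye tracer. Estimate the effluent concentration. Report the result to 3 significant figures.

Mass balance: 3360·0 + 370.0·Cₑ = 3730·7.580
→ Cₑ = (3730·7.580 − 3360·0) / 370.0 = 76.41 mg/L.

76.4 mg/L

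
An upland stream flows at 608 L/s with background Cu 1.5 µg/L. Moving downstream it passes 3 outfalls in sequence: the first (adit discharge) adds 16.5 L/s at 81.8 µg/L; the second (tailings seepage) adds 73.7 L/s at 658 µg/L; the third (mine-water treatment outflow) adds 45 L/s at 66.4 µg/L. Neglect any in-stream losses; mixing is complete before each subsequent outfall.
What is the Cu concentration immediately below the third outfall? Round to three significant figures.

After outfall 1: Q = 608.0 + 16.50 = 624.5 L/s; C = (608.0·1.500 + 16.50·81.80)/624.5 = 3.622 µg/L.
After outfall 2: Q = 624.5 + 73.70 = 698.2 L/s; C = (624.5·3.622 + 73.70·658.0)/698.2 = 72.70 µg/L.
After outfall 3: Q = 698.2 + 45.00 = 743.2 L/s; C = (698.2·72.70 + 45.00·66.40)/743.2 = 72.31 µg/L.

72.3 µg/L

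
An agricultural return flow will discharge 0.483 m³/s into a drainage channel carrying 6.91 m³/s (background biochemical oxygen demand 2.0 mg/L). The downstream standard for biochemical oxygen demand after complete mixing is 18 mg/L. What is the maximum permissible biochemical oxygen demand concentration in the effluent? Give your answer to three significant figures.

At the limit, (Qr·Cr + Qe·Cₑ)/(Qr + Qe) = 18:
Cₑ = (7.393·18 − 6.910·2.000) / 0.4830 = 246.9 mg/L.

247 mg/L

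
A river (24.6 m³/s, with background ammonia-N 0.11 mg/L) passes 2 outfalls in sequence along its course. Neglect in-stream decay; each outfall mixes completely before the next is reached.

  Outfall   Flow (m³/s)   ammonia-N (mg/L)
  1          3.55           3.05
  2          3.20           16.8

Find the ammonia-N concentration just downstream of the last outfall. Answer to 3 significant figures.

Outfall 1: combined Q = 28.15 m³/s; C = (24.60·0.1100 + 3.550·3.050)/28.15 = 0.4808 mg/L.
Outfall 2: combined Q = 31.35 m³/s; C = (28.15·0.4808 + 3.200·16.80)/31.35 = 2.147 mg/L.

2.15 mg/L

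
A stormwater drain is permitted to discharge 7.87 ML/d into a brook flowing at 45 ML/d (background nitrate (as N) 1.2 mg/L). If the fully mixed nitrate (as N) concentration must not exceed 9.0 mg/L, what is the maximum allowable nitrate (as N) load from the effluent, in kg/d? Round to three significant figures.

Mass balance at the limit: 45.00·1.200 + 7.870·Cₑ = 52.87·9.0 → Cₑ = 53.60 mg/L.
7.870 ML/d = 0.09109 m³/s. Load = 0.09109 m³/s × 53.60 g/m³ × 86 400 s/d = 421.8 kg/d.

422 kg/d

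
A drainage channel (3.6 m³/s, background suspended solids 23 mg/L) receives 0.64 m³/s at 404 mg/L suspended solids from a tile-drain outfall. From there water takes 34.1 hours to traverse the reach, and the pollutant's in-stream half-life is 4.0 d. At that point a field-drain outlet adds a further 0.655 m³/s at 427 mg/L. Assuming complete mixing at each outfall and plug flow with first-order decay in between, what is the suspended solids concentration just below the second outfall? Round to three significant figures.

Mixed concentration C = ΣQC/ΣQ = (3.600·23.00 + 0.6400·404.0) / 4.240 = 341.4/4.240 = 80.51 mg/L; combined flow 4.240 m³/s.
Half-life 4.0 d → k = ln 2 / 4.0 = 0.1733 d⁻¹.
After decay, C = 80.51 × e^(−kt) = 80.51 × 0.7818 = 62.94 mg/L.
Second outfall: C = (4.240·62.94 + 0.6550·427.0)/4.895 = 111.7 mg/L.

112 mg/L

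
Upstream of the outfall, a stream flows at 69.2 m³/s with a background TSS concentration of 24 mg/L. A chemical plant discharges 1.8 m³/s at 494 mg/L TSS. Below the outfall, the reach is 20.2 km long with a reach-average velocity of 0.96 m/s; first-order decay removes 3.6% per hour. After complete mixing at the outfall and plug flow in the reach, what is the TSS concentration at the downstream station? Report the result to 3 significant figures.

29.0 mg/L

Mass balance: C = (69.20·24.00 + 1.800·494.0) / 71.00 = 2550/71.00 = 35.92 mg/L.
Travel time t = 20.2·1000 / 0.96 = 21040 s = 5.845 h.
3.6%/h lost → k = −ln(1 − 0.036) = 0.03666 h⁻¹.
Applying C = C₀e^(−kt): 35.92 × 0.8071 = 28.99 mg/L.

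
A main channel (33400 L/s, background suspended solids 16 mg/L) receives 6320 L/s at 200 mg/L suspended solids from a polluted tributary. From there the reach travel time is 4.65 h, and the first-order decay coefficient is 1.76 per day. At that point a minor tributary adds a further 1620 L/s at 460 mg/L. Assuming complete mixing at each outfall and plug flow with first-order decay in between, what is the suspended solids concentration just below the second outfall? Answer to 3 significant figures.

Flow-weighted average: C = (33400·16.00 + 6320·200.0) / 39720 = 1798000/39720 = 45.28 mg/L; combined flow 39720 L/s.
Decay over the reach: 45.28·exp(−kt) = 45.28·0.7111 = 32.19 mg/L.
At the second outfall, C = (39720·32.19 + 1620·460.0) / (39720 + 1620) = 48.96 mg/L.

49.0 mg/L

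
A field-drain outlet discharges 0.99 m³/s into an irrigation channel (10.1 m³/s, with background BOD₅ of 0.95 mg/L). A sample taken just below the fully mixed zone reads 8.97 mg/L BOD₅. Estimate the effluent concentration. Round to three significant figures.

90.8 mg/L

Mass balance: 10.10·0.9500 + 0.9900·Cₑ = 11.09·8.970
→ Cₑ = (11.09·8.970 − 10.10·0.9500) / 0.9900 = 90.79 mg/L.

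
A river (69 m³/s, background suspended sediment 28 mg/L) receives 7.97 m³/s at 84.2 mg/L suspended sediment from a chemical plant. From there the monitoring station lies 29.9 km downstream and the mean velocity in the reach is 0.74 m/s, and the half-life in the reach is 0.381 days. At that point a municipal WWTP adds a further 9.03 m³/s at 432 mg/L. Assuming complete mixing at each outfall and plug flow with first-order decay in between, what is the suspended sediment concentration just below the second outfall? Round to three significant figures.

58.3 mg/L

Conservation of mass: C = (69.00·28.00 + 7.970·84.20) / 76.97 = 2603/76.97 = 33.82 mg/L; combined flow 76.97 m³/s.
Travel time t = 29.9·1000 / 0.74 = 40410 s = 11.22 h.
Half-life 0.381 d → k = ln 2 / 0.381 = 1.819 d⁻¹.
First-order decay: C = 33.82·exp(−k·t) = 33.82·0.4271 = 14.44 mg/L.
At the second outfall, C = (76.97·14.44 + 9.030·432.0) / (76.97 + 9.030) = 58.29 mg/L.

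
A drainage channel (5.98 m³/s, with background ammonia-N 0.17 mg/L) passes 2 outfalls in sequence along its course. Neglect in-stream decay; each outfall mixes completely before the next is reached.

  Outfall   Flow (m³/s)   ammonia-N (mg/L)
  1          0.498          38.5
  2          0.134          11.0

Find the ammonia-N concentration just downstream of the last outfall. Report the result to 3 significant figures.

3.28 mg/L

Below outfall 1: Q → 6.478 m³/s, C = (5.980·0.1700 + 0.4980·38.50)/6.478 = 3.117 mg/L.
Below outfall 2: Q → 6.612 m³/s, C = (6.478·3.117 + 0.1340·11.00)/6.612 = 3.276 mg/L.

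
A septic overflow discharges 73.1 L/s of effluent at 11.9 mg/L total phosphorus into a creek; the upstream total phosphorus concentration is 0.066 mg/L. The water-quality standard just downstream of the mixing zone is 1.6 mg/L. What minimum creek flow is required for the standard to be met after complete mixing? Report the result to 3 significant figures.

491 L/s

Set C_mix = 1.6: (Q·0.06600 + 73.10·11.90) / (Q + 73.10) = 1.6
→ Q = 73.10·(11.90 − 1.6)/(1.6 − 0.06600) = 490.8 L/s.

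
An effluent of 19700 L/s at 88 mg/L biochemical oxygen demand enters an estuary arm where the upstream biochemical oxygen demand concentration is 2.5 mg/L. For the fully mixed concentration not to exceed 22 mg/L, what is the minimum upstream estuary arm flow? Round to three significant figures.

Set C_mix = 22: (Q·2.500 + 19700·88.00) / (Q + 19700) = 22
→ Q = 19700·(88.00 − 22)/(22 − 2.500) = 66680 L/s.

66700 L/s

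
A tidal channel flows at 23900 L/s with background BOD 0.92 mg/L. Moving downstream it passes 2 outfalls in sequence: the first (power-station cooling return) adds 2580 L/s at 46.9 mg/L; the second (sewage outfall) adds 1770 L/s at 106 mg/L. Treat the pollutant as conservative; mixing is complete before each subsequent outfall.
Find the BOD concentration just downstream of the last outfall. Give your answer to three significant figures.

Below outfall 1: Q → 26480 L/s, C = (23900·0.9200 + 2580·46.90)/26480 = 5.400 mg/L.
Below outfall 2: Q → 28250 L/s, C = (26480·5.400 + 1770·106.0)/28250 = 11.70 mg/L.

11.7 mg/L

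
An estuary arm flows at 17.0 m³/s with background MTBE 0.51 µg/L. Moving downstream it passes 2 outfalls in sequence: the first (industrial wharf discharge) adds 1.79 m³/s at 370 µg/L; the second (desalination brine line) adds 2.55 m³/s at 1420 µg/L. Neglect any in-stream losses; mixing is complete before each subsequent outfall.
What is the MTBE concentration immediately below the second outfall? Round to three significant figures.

After outfall 1: Q = 17.00 + 1.790 = 18.79 m³/s; C = (17.00·0.5100 + 1.790·370.0)/18.79 = 35.71 µg/L.
After outfall 2: Q = 18.79 + 2.550 = 21.34 m³/s; C = (18.79·35.71 + 2.550·1420)/21.34 = 201.1 µg/L.

201 µg/L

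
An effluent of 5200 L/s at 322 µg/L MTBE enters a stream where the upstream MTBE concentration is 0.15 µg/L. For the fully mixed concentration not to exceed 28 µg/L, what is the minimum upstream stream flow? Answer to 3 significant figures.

Set C_mix = 28: (Q·0.1500 + 5200·322.0) / (Q + 5200) = 28
→ Q = 5200·(322.0 − 28)/(28 − 0.1500) = 54890 L/s.

54900 L/s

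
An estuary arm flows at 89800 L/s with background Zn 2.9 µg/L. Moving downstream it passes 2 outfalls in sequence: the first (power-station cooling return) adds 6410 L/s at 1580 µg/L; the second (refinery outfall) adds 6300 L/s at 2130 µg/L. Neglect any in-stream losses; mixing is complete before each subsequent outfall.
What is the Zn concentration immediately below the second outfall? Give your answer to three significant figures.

Outfall 1: combined Q = 96210 L/s; C = (89800·2.900 + 6410·1580)/96210 = 108.0 µg/L.
Outfall 2: combined Q = 102500 L/s; C = (96210·108.0 + 6300·2130)/102500 = 232.2 µg/L.

232 µg/L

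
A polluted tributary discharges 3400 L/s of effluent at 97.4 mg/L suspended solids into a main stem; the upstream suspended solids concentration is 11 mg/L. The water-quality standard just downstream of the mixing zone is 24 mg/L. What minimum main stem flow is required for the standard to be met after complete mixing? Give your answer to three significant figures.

Set C_mix = 24: (Q·11.00 + 3400·97.40) / (Q + 3400) = 24
→ Q = 3400·(97.40 − 24)/(24 − 11.00) = 19200 L/s.

19200 L/s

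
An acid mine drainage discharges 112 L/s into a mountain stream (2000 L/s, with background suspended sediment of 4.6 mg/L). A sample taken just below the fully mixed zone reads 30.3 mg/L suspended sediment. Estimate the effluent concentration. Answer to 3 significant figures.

489 mg/L

Mass balance: 2000·4.600 + 112.0·Cₑ = 2112·30.30
→ Cₑ = (2112·30.30 − 2000·4.600) / 112.0 = 489.2 mg/L.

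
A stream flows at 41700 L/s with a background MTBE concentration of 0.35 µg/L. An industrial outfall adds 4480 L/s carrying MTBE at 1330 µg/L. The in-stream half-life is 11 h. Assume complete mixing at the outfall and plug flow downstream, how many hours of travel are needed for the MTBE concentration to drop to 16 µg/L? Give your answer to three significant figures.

Mixed concentration C = ΣQC/ΣQ = (41700·0.3500 + 4480·1330) / 46180 = 5973000/46180 = 129.3 µg/L.
Half-life 11 h → k = ln 2 / 11 = 0.06301 h⁻¹ = 1.512 d⁻¹.
129.3·exp(−k·t) = 16 → t = ln(129.3/16)/k = 119400 s = 33.17 h.

33.2 h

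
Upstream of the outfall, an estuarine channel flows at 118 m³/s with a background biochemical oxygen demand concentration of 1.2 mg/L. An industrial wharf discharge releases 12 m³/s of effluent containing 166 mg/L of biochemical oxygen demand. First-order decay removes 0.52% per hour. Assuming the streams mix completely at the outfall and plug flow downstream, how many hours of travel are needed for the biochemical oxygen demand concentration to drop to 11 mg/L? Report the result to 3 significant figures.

Mass balance: C = (118.0·1.200 + 12.00·166.0) / 130.0 = 2134/130.0 = 16.41 mg/L.
0.52%/h lost → k = −ln(1 − 0.0052) = 0.005214 h⁻¹.
16.41·exp(−k·t) = 11 → t = ln(16.41/11)/k = 276300 s = 76.75 h.

76.7 h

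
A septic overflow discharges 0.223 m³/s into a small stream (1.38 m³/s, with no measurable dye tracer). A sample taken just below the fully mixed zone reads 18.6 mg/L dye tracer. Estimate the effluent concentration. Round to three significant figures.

Mass balance: 1.380·0 + 0.2230·Cₑ = 1.603·18.60
→ Cₑ = (1.603·18.60 − 1.380·0) / 0.2230 = 133.7 mg/L.

134 mg/L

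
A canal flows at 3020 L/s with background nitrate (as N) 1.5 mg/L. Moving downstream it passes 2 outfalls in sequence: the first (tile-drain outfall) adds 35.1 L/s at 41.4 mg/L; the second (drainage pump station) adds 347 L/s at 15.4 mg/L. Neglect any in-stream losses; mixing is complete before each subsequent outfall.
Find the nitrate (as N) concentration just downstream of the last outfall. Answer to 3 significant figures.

Below outfall 1: Q → 3055 L/s, C = (3020·1.500 + 35.10·41.40)/3055 = 1.958 mg/L.
Below outfall 2: Q → 3402 L/s, C = (3055·1.958 + 347.0·15.40)/3402 = 3.329 mg/L.

3.33 mg/L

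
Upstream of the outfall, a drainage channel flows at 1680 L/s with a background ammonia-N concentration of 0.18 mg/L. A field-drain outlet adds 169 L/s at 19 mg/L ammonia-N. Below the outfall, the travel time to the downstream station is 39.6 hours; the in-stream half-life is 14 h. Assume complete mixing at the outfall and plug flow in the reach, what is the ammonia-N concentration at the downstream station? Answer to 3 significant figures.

Conservation of mass: C = (1680·0.1800 + 169.0·19.00) / 1849 = 3513/1849 = 1.900 mg/L.
Half-life 14 h → k = ln 2 / 14 = 0.04951 h⁻¹ = 1.188 d⁻¹.
Applying C = C₀e^(−kt): 1.900 × 0.1408 = 0.2675 mg/L.

0.267 mg/L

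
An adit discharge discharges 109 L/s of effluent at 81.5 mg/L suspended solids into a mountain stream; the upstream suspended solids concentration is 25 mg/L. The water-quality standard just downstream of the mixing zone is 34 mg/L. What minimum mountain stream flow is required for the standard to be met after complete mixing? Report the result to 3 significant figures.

575 L/s

Set C_mix = 34: (Q·25.00 + 109.0·81.50) / (Q + 109.0) = 34
→ Q = 109.0·(81.50 − 34)/(34 − 25.00) = 575.3 L/s.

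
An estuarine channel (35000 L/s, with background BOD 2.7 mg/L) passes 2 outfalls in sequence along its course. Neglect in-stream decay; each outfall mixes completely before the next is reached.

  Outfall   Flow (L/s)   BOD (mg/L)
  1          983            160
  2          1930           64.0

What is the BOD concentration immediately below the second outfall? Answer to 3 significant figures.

Below outfall 1: Q → 35980 L/s, C = (35000·2.700 + 983.0·160.0)/35980 = 6.997 mg/L.
Below outfall 2: Q → 37910 L/s, C = (35980·6.997 + 1930·64.00)/37910 = 9.899 mg/L.

9.90 mg/L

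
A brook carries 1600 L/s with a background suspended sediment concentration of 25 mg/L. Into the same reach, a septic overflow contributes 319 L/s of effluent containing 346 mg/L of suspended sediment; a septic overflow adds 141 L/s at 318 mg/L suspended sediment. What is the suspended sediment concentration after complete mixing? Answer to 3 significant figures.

94.8 mg/L

Mixed concentration C = ΣQC/ΣQ = (1600·25.00 + 319.0·346.0 + 141.0·318.0) / 2060 = 195200/2060 = 94.76 mg/L.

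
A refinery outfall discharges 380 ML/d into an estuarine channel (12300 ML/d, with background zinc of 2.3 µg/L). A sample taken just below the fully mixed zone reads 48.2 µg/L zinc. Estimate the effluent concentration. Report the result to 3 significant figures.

Mass balance: 12300·2.300 + 380.0·Cₑ = 12680·48.20
→ Cₑ = (12680·48.20 − 12300·2.300) / 380.0 = 1534 µg/L.

1530 µg/L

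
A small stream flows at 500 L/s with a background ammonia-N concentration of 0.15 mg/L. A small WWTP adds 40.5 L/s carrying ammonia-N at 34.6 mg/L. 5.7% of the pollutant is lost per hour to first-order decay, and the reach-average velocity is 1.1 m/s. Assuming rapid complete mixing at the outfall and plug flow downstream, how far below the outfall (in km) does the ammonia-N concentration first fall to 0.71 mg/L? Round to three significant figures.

90.9 km

Mixed concentration C = ΣQC/ΣQ = (500.0·0.1500 + 40.50·34.60) / 540.5 = 1476/540.5 = 2.731 mg/L.
5.7%/h lost → k = −ln(1 − 0.057) = 0.05869 h⁻¹.
Set 2.731·exp(−k·t) = 0.71 → t = ln(2.731/0.71)/k = 82640 s = 22.96 h.
Distance = v·t = 1.1·82640 = 90910 m = 90.91 km.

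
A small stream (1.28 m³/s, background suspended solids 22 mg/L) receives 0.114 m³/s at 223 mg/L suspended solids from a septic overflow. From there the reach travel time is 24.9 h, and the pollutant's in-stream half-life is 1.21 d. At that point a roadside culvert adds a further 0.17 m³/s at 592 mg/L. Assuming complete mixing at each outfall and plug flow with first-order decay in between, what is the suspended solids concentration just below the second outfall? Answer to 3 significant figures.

83.3 mg/L

Conservation of mass: C = (1.280·22.00 + 0.1140·223.0) / 1.394 = 53.58/1.394 = 38.44 mg/L; combined flow 1.394 m³/s.
Half-life 1.21 d → k = ln 2 / 1.21 = 0.5728 d⁻¹.
Applying C = C₀e^(−kt): 38.44 × 0.5519 = 21.21 mg/L.
Second outfall: C = (1.394·21.21 + 0.1700·592.0)/1.564 = 83.26 mg/L.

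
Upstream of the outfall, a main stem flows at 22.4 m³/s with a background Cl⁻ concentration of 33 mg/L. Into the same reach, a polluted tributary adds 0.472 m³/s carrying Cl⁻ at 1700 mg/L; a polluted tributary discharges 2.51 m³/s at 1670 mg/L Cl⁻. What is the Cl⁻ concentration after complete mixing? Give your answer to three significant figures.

Conservation of mass: C = (22.40·33.00 + 0.4720·1700 + 2.510·1670) / 25.38 = 5733/25.38 = 225.9 mg/L.

226 mg/L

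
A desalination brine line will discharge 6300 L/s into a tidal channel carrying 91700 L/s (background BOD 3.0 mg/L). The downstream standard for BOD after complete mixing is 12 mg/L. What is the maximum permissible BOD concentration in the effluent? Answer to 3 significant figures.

143 mg/L

At the limit, (Qr·Cr + Qe·Cₑ)/(Qr + Qe) = 12:
Cₑ = (98000·12 − 91700·3.000) / 6300 = 143.0 mg/L.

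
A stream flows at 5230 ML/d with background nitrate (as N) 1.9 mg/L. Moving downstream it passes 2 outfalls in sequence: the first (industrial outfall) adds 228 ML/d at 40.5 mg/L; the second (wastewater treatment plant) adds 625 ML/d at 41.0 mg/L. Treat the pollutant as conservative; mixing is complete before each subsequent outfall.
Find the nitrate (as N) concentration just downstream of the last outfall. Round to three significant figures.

7.36 mg/L

Below outfall 1: Q → 5458 ML/d, C = (5230·1.900 + 228.0·40.50)/5458 = 3.512 mg/L.
Below outfall 2: Q → 6083 ML/d, C = (5458·3.512 + 625.0·41.00)/6083 = 7.364 mg/L.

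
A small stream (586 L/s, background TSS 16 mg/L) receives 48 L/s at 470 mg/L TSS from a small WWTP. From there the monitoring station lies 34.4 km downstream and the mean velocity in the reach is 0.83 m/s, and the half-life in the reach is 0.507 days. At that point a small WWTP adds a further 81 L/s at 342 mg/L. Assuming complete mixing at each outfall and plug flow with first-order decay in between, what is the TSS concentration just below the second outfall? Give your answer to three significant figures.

61.9 mg/L

Mass balance: C = (586.0·16.00 + 48.00·470.0) / 634.0 = 31940/634.0 = 50.37 mg/L; combined flow 634.0 L/s.
Travel time t = 34.4·1000 / 0.83 = 41450 s = 11.51 h.
Half-life 0.507 d → k = ln 2 / 0.507 = 1.367 d⁻¹.
First-order decay: C = 50.37·exp(−k·t) = 50.37·0.5190 = 26.14 mg/L.
At the second outfall, C = (634.0·26.14 + 81.00·342.0) / (634.0 + 81.00) = 61.93 mg/L.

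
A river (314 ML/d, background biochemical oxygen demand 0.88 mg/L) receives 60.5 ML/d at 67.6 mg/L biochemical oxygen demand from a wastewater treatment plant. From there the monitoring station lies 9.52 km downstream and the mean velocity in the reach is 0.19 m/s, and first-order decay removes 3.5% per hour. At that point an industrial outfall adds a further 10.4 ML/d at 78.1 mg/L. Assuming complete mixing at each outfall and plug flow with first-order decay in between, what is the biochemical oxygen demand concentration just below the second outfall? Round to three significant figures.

Mixed concentration C = ΣQC/ΣQ = (314.0·0.8800 + 60.50·67.60) / 374.5 = 4366/374.5 = 11.66 mg/L; combined flow 374.5 ML/d.
Travel time t = 9.52·1000 / 0.19 = 50110 s = 13.92 h.
3.5%/h lost → k = −ln(1 − 0.035) = 0.03563 h⁻¹.
First-order decay: C = 11.66·exp(−k·t) = 11.66·0.6090 = 7.101 mg/L.
At the second outfall, C = (374.5·7.101 + 10.40·78.10) / (374.5 + 10.40) = 9.019 mg/L.

9.02 mg/L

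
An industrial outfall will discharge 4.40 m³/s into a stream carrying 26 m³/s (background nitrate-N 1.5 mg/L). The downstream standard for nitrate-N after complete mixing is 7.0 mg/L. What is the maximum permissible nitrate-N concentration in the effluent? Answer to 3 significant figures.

At the limit, (Qr·Cr + Qe·Cₑ)/(Qr + Qe) = 7.0:
Cₑ = (30.40·7.0 − 26.00·1.500) / 4.400 = 39.50 mg/L.

39.5 mg/L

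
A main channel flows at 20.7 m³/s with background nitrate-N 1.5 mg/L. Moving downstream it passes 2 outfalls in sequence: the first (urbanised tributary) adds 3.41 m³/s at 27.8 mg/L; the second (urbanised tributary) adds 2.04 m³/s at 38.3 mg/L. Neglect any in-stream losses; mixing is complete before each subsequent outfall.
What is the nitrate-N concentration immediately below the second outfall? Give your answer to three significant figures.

Below outfall 1: Q → 24.11 m³/s, C = (20.70·1.500 + 3.410·27.80)/24.11 = 5.220 mg/L.
Below outfall 2: Q → 26.15 m³/s, C = (24.11·5.220 + 2.040·38.30)/26.15 = 7.800 mg/L.

7.80 mg/L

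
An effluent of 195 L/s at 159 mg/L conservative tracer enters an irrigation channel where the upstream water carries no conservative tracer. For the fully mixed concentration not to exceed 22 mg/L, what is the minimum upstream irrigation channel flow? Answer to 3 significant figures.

1210 L/s

Set C_mix = 22: (Q·0 + 195.0·159.0) / (Q + 195.0) = 22
→ Q = 195.0·(159.0 − 22)/(22 − 0) = 1214 L/s.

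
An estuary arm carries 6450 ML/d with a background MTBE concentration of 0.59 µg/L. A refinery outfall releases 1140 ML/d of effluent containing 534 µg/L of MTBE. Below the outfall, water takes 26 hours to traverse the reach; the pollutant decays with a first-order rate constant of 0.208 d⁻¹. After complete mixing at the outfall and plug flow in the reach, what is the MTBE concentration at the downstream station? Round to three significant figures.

Mass balance: C = (6450·0.5900 + 1140·534.0) / 7590 = 612600/7590 = 80.71 µg/L.
After decay, C = 80.71 × e^(−kt) = 80.71 × 0.7983 = 64.42 µg/L.

64.4 µg/L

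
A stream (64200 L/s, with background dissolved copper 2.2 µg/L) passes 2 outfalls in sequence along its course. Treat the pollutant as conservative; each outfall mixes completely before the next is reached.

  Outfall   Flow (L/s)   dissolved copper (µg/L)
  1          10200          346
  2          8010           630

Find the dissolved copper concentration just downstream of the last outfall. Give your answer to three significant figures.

106 µg/L

After outfall 1: Q = 64200 + 10200 = 74400 L/s; C = (64200·2.200 + 10200·346.0)/74400 = 49.33 µg/L.
After outfall 2: Q = 74400 + 8010 = 82410 L/s; C = (74400·49.33 + 8010·630.0)/82410 = 105.8 µg/L.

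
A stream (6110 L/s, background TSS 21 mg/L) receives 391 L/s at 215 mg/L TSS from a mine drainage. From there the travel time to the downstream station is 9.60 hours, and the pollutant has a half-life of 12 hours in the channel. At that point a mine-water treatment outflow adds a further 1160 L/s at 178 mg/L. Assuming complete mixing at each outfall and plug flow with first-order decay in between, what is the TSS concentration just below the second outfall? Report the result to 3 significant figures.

42.9 mg/L

After mixing, C = (6110·21.00 + 391.0·215.0) / 6501 = 212400/6501 = 32.67 mg/L; combined flow 6501 L/s.
Half-life 12 h → k = ln 2 / 12 = 0.05776 h⁻¹ = 1.386 d⁻¹.
Decay over the reach: 32.67·exp(−kt) = 32.67·0.5743 = 18.76 mg/L.
At the second outfall, C = (6501·18.76 + 1160·178.0) / (6501 + 1160) = 42.87 mg/L.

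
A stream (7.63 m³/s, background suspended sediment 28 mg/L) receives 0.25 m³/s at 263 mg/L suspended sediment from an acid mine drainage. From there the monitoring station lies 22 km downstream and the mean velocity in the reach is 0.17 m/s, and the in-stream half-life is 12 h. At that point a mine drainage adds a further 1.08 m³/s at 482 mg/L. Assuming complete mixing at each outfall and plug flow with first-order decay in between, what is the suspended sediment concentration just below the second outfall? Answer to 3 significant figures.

62.0 mg/L

Mass balance: C = (7.630·28.00 + 0.2500·263.0) / 7.880 = 279.4/7.880 = 35.46 mg/L; combined flow 7.880 m³/s.
Travel time t = 22·1000 / 0.17 = 129400 s = 35.95 h.
Half-life 12 h → k = ln 2 / 12 = 0.05776 h⁻¹ = 1.386 d⁻¹.
First-order decay: C = 35.46·exp(−k·t) = 35.46·0.1254 = 4.445 mg/L.
At the second outfall, C = (7.880·4.445 + 1.080·482.0) / (7.880 + 1.080) = 62.01 mg/L.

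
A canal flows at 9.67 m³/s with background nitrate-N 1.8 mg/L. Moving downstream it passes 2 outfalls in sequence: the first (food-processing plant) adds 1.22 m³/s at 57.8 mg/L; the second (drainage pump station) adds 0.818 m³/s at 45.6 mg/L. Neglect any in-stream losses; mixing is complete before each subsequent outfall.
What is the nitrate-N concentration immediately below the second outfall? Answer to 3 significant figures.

Below outfall 1: Q → 10.89 m³/s, C = (9.670·1.800 + 1.220·57.80)/10.89 = 8.074 mg/L.
Below outfall 2: Q → 11.71 m³/s, C = (10.89·8.074 + 0.8180·45.60)/11.71 = 10.70 mg/L.

10.7 mg/L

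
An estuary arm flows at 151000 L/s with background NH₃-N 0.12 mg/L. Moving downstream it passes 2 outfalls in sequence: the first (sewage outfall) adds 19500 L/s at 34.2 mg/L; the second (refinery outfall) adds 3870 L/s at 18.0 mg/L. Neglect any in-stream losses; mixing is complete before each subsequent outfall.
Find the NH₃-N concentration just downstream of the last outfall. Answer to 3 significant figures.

Outfall 1: combined Q = 170500 L/s; C = (151000·0.1200 + 19500·34.20)/170500 = 4.018 mg/L.
Outfall 2: combined Q = 174400 L/s; C = (170500·4.018 + 3870·18.00)/174400 = 4.328 mg/L.

4.33 mg/L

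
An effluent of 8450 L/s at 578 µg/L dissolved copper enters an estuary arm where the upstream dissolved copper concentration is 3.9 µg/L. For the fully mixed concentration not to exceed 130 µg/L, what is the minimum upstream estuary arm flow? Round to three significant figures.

Set C_mix = 130: (Q·3.900 + 8450·578.0) / (Q + 8450) = 130
→ Q = 8450·(578.0 − 130)/(130 − 3.900) = 30020 L/s.

30000 L/s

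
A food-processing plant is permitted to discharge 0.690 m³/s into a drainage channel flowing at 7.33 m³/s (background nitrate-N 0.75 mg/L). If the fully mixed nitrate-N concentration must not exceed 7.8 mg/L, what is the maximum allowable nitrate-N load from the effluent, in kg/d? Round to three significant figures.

Mass balance at the limit: 7.330·0.7500 + 0.6900·Cₑ = 8.020·7.8 → Cₑ = 82.69 mg/L.
Load = 0.6900 m³/s × 82.69 g/m³ × 86 400 s/d = 4930 kg/d.

4930 kg/d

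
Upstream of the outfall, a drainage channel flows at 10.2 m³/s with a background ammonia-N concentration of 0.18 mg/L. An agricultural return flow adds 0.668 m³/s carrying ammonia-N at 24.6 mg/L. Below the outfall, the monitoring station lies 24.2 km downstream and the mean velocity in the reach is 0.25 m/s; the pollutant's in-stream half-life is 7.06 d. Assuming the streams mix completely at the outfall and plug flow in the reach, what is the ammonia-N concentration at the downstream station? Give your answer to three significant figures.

After mixing, C = (10.20·0.1800 + 0.6680·24.60) / 10.87 = 18.27/10.87 = 1.681 mg/L.
Travel time t = 24.2·1000 / 0.25 = 96800 s = 26.89 h.
Half-life 7.06 d → k = ln 2 / 7.06 = 0.09818 d⁻¹.
First-order decay: C = 1.681·exp(−k·t) = 1.681·0.8958 = 1.506 mg/L.

1.51 mg/L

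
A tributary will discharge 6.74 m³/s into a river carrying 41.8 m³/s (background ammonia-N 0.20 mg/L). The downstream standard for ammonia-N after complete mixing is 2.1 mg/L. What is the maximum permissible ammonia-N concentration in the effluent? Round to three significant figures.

At the limit, (Qr·Cr + Qe·Cₑ)/(Qr + Qe) = 2.1:
Cₑ = (48.54·2.1 − 41.80·0.2000) / 6.740 = 13.88 mg/L.

13.9 mg/L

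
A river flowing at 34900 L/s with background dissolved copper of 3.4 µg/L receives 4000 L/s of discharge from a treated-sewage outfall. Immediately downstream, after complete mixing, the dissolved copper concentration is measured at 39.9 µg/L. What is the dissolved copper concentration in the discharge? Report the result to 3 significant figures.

358 µg/L

Mass balance: 34900·3.400 + 4000·Cₑ = 38900·39.90
→ Cₑ = (38900·39.90 − 34900·3.400) / 4000 = 358.4 µg/L.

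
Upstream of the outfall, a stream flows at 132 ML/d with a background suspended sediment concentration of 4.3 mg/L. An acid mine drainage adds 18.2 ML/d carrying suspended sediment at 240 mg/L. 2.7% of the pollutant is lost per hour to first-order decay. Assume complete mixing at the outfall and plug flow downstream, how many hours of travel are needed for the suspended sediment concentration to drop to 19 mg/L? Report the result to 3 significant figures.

20.0 h

Flow-weighted average: C = (132.0·4.300 + 18.20·240.0) / 150.2 = 4936/150.2 = 32.86 mg/L.
2.7%/h lost → k = −ln(1 − 0.027) = 0.02737 h⁻¹.
32.86·exp(−k·t) = 19 → t = ln(32.86/19)/k = 72050 s = 20.01 h.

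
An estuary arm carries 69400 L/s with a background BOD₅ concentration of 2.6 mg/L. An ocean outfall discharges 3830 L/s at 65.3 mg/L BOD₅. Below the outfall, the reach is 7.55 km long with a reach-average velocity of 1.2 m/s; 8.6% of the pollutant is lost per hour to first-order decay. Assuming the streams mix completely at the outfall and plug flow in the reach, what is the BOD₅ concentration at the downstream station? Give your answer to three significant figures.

5.02 mg/L

Mass balance: C = (69400·2.600 + 3830·65.30) / 73230 = 430500/73230 = 5.879 mg/L.
Travel time t = 7.55·1000 / 1.2 = 6292 s = 1.748 h.
8.6%/h lost → k = −ln(1 − 0.086) = 0.08992 h⁻¹.
First-order decay: C = 5.879·exp(−k·t) = 5.879·0.8546 = 5.024 mg/L.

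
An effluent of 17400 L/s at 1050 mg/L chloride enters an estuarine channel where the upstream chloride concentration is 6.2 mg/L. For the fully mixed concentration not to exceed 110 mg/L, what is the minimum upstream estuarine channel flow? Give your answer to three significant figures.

Set C_mix = 110: (Q·6.200 + 17400·1050) / (Q + 17400) = 110
→ Q = 17400·(1050 − 110)/(110 − 6.200) = 157600 L/s.

158000 L/s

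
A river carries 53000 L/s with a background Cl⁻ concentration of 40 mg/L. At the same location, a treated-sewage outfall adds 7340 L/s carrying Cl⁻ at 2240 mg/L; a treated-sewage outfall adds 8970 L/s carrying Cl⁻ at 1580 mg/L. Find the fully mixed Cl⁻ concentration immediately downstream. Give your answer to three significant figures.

Flow-weighted average: C = (53000·40.00 + 7340·2240 + 8970·1580) / 69310 = 32730000/69310 = 472.3 mg/L.

472 mg/L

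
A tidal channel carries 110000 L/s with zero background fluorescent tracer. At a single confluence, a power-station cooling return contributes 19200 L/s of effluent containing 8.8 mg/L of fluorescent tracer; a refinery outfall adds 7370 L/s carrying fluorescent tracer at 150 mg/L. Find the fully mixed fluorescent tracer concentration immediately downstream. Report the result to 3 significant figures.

9.33 mg/L

After mixing, C = (110000·0 + 19200·8.800 + 7370·150.0) / 136600 = 1274000/136600 = 9.332 mg/L.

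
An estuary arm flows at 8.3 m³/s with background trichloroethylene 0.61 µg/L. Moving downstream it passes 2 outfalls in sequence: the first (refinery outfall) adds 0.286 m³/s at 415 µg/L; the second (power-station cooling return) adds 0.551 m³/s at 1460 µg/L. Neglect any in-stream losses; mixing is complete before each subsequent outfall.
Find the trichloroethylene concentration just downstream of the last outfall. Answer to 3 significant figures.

102 µg/L

Outfall 1: combined Q = 8.586 m³/s; C = (8.300·0.6100 + 0.2860·415.0)/8.586 = 14.41 µg/L.
Outfall 2: combined Q = 9.137 m³/s; C = (8.586·14.41 + 0.5510·1460)/9.137 = 101.6 µg/L.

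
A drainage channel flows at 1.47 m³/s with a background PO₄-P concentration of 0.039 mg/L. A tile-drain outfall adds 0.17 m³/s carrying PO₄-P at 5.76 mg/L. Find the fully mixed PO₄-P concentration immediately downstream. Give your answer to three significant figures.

0.632 mg/L

Mass balance: C = (1.470·0.03900 + 0.1700·5.760) / 1.640 = 1.037/1.640 = 0.6320 mg/L.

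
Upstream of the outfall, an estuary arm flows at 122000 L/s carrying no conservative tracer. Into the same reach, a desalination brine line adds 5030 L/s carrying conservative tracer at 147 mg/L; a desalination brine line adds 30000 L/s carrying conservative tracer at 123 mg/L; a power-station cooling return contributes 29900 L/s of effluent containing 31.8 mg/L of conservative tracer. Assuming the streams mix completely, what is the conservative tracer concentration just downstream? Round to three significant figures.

28.8 mg/L

After mixing, C = (122000·0 + 5030·147.0 + 30000·123.0 + 29900·31.80) / 186900 = 5380000/186900 = 28.78 mg/L.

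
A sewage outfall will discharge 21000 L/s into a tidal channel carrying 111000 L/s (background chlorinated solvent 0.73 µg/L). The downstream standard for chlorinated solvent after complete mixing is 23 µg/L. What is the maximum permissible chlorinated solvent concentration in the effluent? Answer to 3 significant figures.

At the limit, (Qr·Cr + Qe·Cₑ)/(Qr + Qe) = 23:
Cₑ = (132000·23 − 111000·0.7300) / 21000 = 140.7 µg/L.

141 µg/L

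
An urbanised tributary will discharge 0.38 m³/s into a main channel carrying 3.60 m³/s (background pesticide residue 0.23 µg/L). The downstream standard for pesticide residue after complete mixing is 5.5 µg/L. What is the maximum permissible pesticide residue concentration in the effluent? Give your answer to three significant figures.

55.4 µg/L

At the limit, (Qr·Cr + Qe·Cₑ)/(Qr + Qe) = 5.5:
Cₑ = (3.980·5.5 − 3.600·0.2300) / 0.3800 = 55.43 µg/L.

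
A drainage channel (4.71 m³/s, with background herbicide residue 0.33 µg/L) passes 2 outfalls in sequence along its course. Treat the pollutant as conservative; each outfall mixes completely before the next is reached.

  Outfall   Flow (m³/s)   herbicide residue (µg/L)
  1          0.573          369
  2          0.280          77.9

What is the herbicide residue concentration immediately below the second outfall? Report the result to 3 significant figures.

Outfall 1: combined Q = 5.283 m³/s; C = (4.710·0.3300 + 0.5730·369.0)/5.283 = 40.32 µg/L.
Outfall 2: combined Q = 5.563 m³/s; C = (5.283·40.32 + 0.2800·77.90)/5.563 = 42.21 µg/L.

42.2 µg/L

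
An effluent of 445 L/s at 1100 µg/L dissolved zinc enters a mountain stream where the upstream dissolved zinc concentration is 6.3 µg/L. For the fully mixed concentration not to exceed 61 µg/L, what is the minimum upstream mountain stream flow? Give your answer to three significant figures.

Set C_mix = 61: (Q·6.300 + 445.0·1100) / (Q + 445.0) = 61
→ Q = 445.0·(1100 − 61)/(61 − 6.300) = 8453 L/s.

8450 L/s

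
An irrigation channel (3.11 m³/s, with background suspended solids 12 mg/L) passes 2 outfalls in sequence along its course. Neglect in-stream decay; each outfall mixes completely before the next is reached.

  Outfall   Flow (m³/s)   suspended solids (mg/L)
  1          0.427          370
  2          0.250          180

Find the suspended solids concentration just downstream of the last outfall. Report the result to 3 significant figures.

Below outfall 1: Q → 3.537 m³/s, C = (3.110·12.00 + 0.4270·370.0)/3.537 = 55.22 mg/L.
Below outfall 2: Q → 3.787 m³/s, C = (3.537·55.22 + 0.2500·180.0)/3.787 = 63.46 mg/L.

63.5 mg/L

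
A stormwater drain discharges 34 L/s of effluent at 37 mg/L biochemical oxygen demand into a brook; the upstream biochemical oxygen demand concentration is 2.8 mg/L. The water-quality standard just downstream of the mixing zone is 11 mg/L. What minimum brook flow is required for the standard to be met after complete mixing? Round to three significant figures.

108 L/s

Set C_mix = 11: (Q·2.800 + 34.00·37.00) / (Q + 34.00) = 11
→ Q = 34.00·(37.00 − 11)/(11 − 2.800) = 107.8 L/s.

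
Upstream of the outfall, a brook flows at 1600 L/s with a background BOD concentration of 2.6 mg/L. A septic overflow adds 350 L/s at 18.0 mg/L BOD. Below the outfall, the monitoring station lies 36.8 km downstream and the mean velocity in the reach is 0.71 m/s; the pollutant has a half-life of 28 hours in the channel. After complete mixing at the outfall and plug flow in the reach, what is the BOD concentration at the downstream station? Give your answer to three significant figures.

3.76 mg/L

Conservation of mass: C = (1600·2.600 + 350.0·18.00) / 1950 = 10460/1950 = 5.364 mg/L.
Travel time t = 36.8·1000 / 0.71 = 51830 s = 14.40 h.
Half-life 28 h → k = ln 2 / 28 = 0.02476 h⁻¹ = 0.5941 d⁻¹.
Decay over the reach: 5.364·exp(−kt) = 5.364·0.7002 = 3.756 mg/L.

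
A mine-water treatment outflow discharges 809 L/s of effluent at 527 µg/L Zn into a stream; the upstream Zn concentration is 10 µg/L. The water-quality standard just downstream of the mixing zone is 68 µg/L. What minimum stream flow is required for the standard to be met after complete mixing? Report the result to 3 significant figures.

Set C_mix = 68: (Q·10.00 + 809.0·527.0) / (Q + 809.0) = 68
→ Q = 809.0·(527.0 − 68)/(68 − 10.00) = 6402 L/s.

6400 L/s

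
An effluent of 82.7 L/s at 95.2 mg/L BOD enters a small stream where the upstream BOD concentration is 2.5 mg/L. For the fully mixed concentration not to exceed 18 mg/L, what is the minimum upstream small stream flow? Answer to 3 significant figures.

412 L/s

Set C_mix = 18: (Q·2.500 + 82.70·95.20) / (Q + 82.70) = 18
→ Q = 82.70·(95.20 − 18)/(18 − 2.500) = 411.9 L/s.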